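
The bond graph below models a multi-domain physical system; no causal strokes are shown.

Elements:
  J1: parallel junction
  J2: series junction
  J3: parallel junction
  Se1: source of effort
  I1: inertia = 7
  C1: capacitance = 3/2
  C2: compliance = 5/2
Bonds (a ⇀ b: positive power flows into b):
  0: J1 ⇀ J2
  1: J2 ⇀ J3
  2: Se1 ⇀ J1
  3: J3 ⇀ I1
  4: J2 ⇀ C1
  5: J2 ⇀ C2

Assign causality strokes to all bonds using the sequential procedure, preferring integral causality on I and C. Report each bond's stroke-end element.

#0 stroke at J2
#1 stroke at J3
#2 stroke at J1
#3 stroke at I1
#4 stroke at J2
#5 stroke at J2

β2 |J1  (Se1 fixes effort; stroke away)
β0 |J2  (0-jn J1 has e-setter on 2)
β3 |I1  (I1 outputs flow p/I1)
β1 |J3  (J3: last free bond brings effort in)
β4 |J2  (J2: bond 1 brought flow, rest push out)
β5 |J2  (J2: bond 1 brought flow, rest push out)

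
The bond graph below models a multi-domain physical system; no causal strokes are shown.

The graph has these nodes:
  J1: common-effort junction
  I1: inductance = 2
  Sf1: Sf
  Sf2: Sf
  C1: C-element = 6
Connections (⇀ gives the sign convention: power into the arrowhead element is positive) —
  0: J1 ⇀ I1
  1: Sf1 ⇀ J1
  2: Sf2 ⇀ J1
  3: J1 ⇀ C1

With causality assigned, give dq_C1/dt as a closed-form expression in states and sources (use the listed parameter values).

b1 stroke→Sf1  (Sf1 fixes flow; stroke at Sf1)
b2 stroke→Sf2  (Sf2 fixes flow; stroke at Sf2)
b0 stroke→I1  (I1 outputs flow p/I1)
b3 stroke→J1  (only one effort-in slot at J1)

dq_C1/dt = F_Sf1 + F_Sf2 - p_I1/2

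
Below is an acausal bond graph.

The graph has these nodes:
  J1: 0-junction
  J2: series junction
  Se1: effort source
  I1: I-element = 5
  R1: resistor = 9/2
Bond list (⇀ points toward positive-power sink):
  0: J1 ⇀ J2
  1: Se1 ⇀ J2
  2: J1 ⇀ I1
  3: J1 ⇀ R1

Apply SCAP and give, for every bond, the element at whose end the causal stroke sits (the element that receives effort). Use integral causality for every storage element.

β0 stroke at J1
β1 stroke at J2
β2 stroke at I1
β3 stroke at R1

β1 →J2  (Se1 (Se) sets effort on bond)
β0 →J1  (J2: last free bond brings flow in)
β2 →I1  (J1: bond 0 brought effort, rest push out)
β3 →R1  (J1 effort already set via bond 0)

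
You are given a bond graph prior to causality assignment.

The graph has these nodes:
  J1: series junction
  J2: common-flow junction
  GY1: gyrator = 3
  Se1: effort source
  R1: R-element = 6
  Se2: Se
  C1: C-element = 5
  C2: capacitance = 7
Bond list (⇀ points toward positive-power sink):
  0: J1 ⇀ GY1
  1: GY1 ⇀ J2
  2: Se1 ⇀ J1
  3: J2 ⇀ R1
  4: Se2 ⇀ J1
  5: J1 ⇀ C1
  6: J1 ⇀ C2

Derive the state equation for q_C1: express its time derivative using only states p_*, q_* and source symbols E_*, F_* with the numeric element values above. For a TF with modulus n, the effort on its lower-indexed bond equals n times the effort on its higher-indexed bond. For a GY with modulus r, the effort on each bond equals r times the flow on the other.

dq_C1/dt = 2*E_Se1/3 + 2*E_Se2/3 - 2*q_C1/15 - 2*q_C2/21

b2 →J1  (Se1: effort source, stroke at far end)
b4 →J1  (Se2 (Se) sets effort on bond)
b5 →J1  (prefer integral on C1)
b6 →J1  (C2: C, integral causality)
b0 →GY1  (J1 needs exactly one f-in)
b1 →GY1  (GY GY1: same side as bond 0)
b3 →J2  (common-f at J2 fixed by 1)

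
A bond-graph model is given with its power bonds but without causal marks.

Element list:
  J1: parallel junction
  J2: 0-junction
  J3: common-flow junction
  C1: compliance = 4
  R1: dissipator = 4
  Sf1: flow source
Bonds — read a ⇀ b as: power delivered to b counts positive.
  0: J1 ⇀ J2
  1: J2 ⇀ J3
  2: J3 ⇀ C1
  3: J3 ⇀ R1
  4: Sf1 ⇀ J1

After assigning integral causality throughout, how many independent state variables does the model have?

b4 stroke at Sf1  (Sf1 fixes flow; stroke at Sf1)
b0 stroke at J1  (only one effort-in slot at J1)
b1 stroke at J2  (J2 needs exactly one e-in)
b2 stroke at J3  (common-f at J3 fixed by 1)
b3 stroke at J3  (common-f at J3 fixed by 1)

1  (C1 all integral)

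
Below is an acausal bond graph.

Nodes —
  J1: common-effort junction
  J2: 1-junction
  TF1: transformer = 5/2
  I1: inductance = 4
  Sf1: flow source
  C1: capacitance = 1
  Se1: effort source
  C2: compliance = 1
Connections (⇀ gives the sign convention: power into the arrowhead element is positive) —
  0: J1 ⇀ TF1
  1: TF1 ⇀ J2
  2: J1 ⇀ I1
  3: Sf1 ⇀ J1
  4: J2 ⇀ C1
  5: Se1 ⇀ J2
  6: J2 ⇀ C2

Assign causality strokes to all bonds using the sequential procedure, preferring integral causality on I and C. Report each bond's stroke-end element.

bond 0 |J1
bond 1 |TF1
bond 2 |I1
bond 3 |Sf1
bond 4 |J2
bond 5 |J2
bond 6 |J2

#3 stroke→Sf1  (Sf1 fixes flow; stroke at Sf1)
#5 stroke→J2  (Se1 (Se) sets effort on bond)
#2 stroke→I1  (I1: I, integral causality)
#0 stroke→J1  (only one effort-in slot at J1)
#1 stroke→TF1  (through TF1, causality passes straight; one stroke at TF1)
#4 stroke→J2  (J2: bond 1 brought flow, rest push out)
#6 stroke→J2  (common-f at J2 fixed by 1)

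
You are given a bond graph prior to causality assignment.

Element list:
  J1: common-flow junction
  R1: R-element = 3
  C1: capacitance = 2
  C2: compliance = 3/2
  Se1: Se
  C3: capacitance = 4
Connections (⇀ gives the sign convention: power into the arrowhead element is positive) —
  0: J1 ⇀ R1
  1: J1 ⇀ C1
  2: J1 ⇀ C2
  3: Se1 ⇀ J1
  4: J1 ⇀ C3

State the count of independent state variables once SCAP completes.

b3 stroke→J1  (source Se1 imposes e)
b1 stroke→J1  (C1: C, integral causality)
b2 stroke→J1  (C2 integral (e out))
b4 stroke→J1  (prefer integral on C3)
b0 stroke→R1  (J1: last free bond brings flow in)

3  (C1, C2, C3 all integral)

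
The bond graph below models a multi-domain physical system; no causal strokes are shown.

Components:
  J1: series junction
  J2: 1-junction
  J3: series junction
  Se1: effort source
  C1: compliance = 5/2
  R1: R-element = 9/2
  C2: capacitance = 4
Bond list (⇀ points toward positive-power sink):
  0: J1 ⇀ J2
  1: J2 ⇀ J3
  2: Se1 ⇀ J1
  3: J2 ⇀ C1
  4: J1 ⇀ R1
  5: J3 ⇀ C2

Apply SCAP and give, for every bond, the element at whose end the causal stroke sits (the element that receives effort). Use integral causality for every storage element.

β2 |J1  (Se1 fixes effort; stroke away)
β3 |J2  (prefer integral on C1)
β5 |J3  (C2 integral (e out))
β1 |J2  (J3 needs exactly one f-in)
β0 |J1  (J2 needs exactly one f-in)
β4 |R1  (J1: last free bond brings flow in)

β0 stroke→J1
β1 stroke→J2
β2 stroke→J1
β3 stroke→J2
β4 stroke→R1
β5 stroke→J3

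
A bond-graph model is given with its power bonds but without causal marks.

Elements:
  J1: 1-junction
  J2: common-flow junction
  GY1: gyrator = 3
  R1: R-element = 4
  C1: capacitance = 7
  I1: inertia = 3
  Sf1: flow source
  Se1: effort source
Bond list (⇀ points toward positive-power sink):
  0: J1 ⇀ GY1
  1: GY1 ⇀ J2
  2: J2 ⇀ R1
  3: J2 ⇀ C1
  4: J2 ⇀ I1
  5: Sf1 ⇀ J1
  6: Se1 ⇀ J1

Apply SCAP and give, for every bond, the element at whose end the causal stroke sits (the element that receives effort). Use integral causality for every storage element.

#5 →Sf1  (Sf1 (Sf) sets flow on bond)
#6 →J1  (Se1 fixes effort; stroke away)
#0 →J1  (J1 flow already set via bond 5)
#1 →J2  (GY1 both-in/both-out from 0)
#3 →J2  (C1: C, integral causality)
#4 →I1  (I1: I, integral causality)
#2 →J2  (J2 flow already set via bond 4)

b0 stroke→J1
b1 stroke→J2
b2 stroke→J2
b3 stroke→J2
b4 stroke→I1
b5 stroke→Sf1
b6 stroke→J1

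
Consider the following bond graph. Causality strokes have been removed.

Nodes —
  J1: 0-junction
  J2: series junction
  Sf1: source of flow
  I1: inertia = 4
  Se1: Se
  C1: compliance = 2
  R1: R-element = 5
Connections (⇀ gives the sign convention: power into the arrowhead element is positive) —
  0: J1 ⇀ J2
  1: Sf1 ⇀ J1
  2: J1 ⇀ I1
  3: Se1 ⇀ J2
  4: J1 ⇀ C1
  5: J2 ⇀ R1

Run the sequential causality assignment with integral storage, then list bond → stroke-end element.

β0 |J2
β1 |Sf1
β2 |I1
β3 |J2
β4 |J1
β5 |R1

β1 →Sf1  (Sf1 (Sf) sets flow on bond)
β3 →J2  (Se1 fixes effort; stroke away)
β2 →I1  (I1 integral (f out))
β4 →J1  (C1 integral (e out))
β0 →J2  (0-jn J1 has e-setter on 4)
β5 →R1  (J2 needs exactly one f-in)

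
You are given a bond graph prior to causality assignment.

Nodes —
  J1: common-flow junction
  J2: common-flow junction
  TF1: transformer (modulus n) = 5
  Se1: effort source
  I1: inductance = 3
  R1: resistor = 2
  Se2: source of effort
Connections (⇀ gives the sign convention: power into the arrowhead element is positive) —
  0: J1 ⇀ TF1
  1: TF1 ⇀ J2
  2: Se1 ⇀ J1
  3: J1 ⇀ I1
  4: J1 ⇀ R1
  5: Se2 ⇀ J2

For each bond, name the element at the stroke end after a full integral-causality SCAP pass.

β2 |J1  (Se1 (Se) sets effort on bond)
β5 |J2  (source Se2 imposes e)
β1 |TF1  (closing 1-jn rule on J2)
β0 |J1  (TF1 one-in-one-out from 1)
β3 |I1  (I1 outputs flow p/I1)
β4 |J1  (common-f at J1 fixed by 3)

b0 →J1
b1 →TF1
b2 →J1
b3 →I1
b4 →J1
b5 →J2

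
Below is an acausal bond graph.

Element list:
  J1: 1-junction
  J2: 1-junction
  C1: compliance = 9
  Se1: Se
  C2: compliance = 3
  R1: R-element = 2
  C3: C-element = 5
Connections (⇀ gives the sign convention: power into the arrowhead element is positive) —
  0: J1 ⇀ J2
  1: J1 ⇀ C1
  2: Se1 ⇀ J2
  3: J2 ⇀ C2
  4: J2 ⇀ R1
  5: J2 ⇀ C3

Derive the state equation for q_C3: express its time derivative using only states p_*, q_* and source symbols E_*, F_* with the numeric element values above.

bond 2 stroke→J2  (Se1: effort source, stroke at far end)
bond 1 stroke→J1  (prefer integral on C1)
bond 0 stroke→J2  (J1: last free bond brings flow in)
bond 3 stroke→J2  (C2 integral (e out))
bond 5 stroke→J2  (prefer integral on C3)
bond 4 stroke→R1  (closing 1-jn rule on J2)

dq_C3/dt = E_Se1/2 - q_C1/18 - q_C2/6 - q_C3/10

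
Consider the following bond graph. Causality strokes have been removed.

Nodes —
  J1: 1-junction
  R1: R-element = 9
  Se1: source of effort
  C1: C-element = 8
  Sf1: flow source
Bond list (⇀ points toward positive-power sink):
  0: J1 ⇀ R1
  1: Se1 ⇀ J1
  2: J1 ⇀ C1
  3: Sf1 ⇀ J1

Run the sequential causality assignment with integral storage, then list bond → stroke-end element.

β0 stroke at J1
β1 stroke at J1
β2 stroke at J1
β3 stroke at Sf1

β1 |J1  (Se1 fixes effort; stroke away)
β3 |Sf1  (Sf1 (Sf) sets flow on bond)
β0 |J1  (J1: bond 3 brought flow, rest push out)
β2 |J1  (1-jn J1 has f-setter on 3)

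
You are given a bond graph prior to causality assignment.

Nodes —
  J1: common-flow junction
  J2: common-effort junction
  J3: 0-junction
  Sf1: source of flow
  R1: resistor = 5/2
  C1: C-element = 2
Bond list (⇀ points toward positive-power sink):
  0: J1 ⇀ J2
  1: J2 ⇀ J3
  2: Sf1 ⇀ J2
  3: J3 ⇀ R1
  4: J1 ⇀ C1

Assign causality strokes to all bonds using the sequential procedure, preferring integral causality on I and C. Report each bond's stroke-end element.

β2 stroke at Sf1  (Sf1: flow source, stroke at near end)
β4 stroke at J1  (C1 integral (e out))
β0 stroke at J2  (closing 1-jn rule on J1)
β1 stroke at J3  (J2 effort already set via bond 0)
β3 stroke at R1  (J3: bond 1 brought effort, rest push out)

β0 stroke at J2
β1 stroke at J3
β2 stroke at Sf1
β3 stroke at R1
β4 stroke at J1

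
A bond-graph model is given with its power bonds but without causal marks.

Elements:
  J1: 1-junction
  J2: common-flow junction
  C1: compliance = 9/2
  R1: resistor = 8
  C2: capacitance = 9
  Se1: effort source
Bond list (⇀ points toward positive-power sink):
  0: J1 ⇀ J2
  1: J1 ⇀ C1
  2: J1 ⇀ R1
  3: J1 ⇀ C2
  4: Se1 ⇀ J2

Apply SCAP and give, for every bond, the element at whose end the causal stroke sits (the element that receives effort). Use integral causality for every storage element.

β0 stroke→J1
β1 stroke→J1
β2 stroke→R1
β3 stroke→J1
β4 stroke→J2

#4 stroke at J2  (source Se1 imposes e)
#0 stroke at J1  (closing 1-jn rule on J2)
#1 stroke at J1  (C1 outputs effort q/C1)
#3 stroke at J1  (C2 integral (e out))
#2 stroke at R1  (J1 needs exactly one f-in)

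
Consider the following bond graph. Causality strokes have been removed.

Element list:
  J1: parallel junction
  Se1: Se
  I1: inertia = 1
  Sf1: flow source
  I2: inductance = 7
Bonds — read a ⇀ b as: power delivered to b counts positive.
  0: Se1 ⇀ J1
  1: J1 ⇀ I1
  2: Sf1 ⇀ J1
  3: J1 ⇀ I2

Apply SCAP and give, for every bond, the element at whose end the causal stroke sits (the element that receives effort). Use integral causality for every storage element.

bond 0 stroke at J1  (Se1 (Se) sets effort on bond)
bond 2 stroke at Sf1  (Sf1: flow source, stroke at near end)
bond 1 stroke at I1  (common-e at J1 fixed by 0)
bond 3 stroke at I2  (common-e at J1 fixed by 0)

b0 stroke→J1
b1 stroke→I1
b2 stroke→Sf1
b3 stroke→I2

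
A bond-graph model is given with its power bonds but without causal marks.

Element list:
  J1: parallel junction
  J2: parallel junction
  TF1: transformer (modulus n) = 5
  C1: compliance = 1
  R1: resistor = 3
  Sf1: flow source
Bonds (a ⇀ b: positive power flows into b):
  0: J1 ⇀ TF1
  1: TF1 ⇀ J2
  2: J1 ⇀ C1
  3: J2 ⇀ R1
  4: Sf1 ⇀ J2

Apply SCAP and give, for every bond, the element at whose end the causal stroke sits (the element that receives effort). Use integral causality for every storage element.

bond 4 stroke→Sf1  (source Sf1 imposes f)
bond 2 stroke→J1  (C1: C, integral causality)
bond 0 stroke→TF1  (J1 effort already set via bond 2)
bond 1 stroke→J2  (TF1 one-in-one-out from 0)
bond 3 stroke→R1  (common-e at J2 fixed by 1)

b0 →TF1
b1 →J2
b2 →J1
b3 →R1
b4 →Sf1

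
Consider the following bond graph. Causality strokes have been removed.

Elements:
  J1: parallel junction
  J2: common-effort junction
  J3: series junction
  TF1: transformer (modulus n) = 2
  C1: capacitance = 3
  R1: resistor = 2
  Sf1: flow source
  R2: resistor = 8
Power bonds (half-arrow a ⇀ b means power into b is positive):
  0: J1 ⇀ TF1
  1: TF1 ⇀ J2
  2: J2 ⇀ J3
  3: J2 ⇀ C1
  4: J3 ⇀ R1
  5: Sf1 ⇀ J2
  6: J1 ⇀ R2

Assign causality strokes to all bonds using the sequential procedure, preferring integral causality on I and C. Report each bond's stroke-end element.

bond 5 |Sf1  (source Sf1 imposes f)
bond 3 |J2  (C1: C, integral causality)
bond 1 |TF1  (J2: bond 3 brought effort, rest push out)
bond 2 |J3  (common-e at J2 fixed by 3)
bond 4 |R1  (J3: last free bond brings flow in)
bond 0 |J1  (through TF1, causality passes straight; one stroke at TF1)
bond 6 |R2  (J1 effort already set via bond 0)

β0 →J1
β1 →TF1
β2 →J3
β3 →J2
β4 →R1
β5 →Sf1
β6 →R2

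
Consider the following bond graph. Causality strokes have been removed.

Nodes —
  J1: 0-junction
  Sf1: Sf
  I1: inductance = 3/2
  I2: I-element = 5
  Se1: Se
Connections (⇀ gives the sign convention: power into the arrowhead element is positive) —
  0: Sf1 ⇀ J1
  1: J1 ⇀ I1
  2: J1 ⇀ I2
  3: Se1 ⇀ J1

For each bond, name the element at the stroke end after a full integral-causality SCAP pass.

#0 |Sf1
#1 |I1
#2 |I2
#3 |J1

b0 →Sf1  (Sf1 fixes flow; stroke at Sf1)
b3 →J1  (Se1: effort source, stroke at far end)
b1 →I1  (J1 effort already set via bond 3)
b2 →I2  (common-e at J1 fixed by 3)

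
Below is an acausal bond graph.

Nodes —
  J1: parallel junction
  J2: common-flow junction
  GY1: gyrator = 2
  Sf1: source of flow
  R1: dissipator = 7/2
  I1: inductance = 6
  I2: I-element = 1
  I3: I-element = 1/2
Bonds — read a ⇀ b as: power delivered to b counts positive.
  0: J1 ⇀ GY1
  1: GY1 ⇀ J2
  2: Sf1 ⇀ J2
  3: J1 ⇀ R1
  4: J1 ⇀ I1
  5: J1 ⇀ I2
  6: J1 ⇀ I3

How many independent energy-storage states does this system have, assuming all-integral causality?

b2 →Sf1  (source Sf1 imposes f)
b1 →J2  (1-jn J2 has f-setter on 2)
b0 →J1  (through GY1, causality inverts; strokes same side of GY1)
b3 →R1  (J1 effort already set via bond 0)
b4 →I1  (0-jn J1 has e-setter on 0)
b5 →I2  (0-jn J1 has e-setter on 0)
b6 →I3  (common-e at J1 fixed by 0)

3  (I1, I2, I3 all integral)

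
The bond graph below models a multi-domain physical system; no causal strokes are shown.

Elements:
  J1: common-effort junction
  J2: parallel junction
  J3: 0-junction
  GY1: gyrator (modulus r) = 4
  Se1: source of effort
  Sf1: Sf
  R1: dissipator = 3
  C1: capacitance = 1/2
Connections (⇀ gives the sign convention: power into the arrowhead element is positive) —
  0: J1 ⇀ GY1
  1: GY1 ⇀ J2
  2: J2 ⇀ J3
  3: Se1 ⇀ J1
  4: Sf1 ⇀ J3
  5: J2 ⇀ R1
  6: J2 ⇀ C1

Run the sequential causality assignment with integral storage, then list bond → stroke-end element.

b3 |J1  (Se1 (Se) sets effort on bond)
b4 |Sf1  (Sf1: flow source, stroke at near end)
b0 |GY1  (J1 effort already set via bond 3)
b2 |J3  (only one effort-in slot at J3)
b1 |GY1  (GY1: gyrator matches bond 0)
b6 |J2  (C1 integral (e out))
b5 |R1  (0-jn J2 has e-setter on 6)

#0 stroke→GY1
#1 stroke→GY1
#2 stroke→J3
#3 stroke→J1
#4 stroke→Sf1
#5 stroke→R1
#6 stroke→J2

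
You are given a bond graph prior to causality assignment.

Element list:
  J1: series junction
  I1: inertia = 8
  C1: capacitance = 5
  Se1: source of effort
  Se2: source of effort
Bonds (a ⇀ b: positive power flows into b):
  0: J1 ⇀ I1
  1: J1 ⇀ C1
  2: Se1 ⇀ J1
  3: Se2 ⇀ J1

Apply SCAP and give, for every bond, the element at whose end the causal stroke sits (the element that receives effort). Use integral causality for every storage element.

#2 |J1  (Se1 (Se) sets effort on bond)
#3 |J1  (source Se2 imposes e)
#0 |I1  (prefer integral on I1)
#1 |J1  (1-jn J1 has f-setter on 0)

β0 stroke at I1
β1 stroke at J1
β2 stroke at J1
β3 stroke at J1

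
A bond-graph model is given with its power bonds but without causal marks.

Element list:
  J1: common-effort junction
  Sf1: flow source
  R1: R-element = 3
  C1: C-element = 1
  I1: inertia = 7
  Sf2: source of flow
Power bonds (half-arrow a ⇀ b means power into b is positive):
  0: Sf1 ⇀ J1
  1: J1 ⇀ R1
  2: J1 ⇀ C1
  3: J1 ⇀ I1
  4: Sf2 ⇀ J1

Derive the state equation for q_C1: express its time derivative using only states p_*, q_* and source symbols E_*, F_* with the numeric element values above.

b0 stroke at Sf1  (Sf1 fixes flow; stroke at Sf1)
b4 stroke at Sf2  (source Sf2 imposes f)
b2 stroke at J1  (C1 integral (e out))
b1 stroke at R1  (0-jn J1 has e-setter on 2)
b3 stroke at I1  (J1 effort already set via bond 2)

dq_C1/dt = F_Sf1 + F_Sf2 - p_I1/7 - q_C1/3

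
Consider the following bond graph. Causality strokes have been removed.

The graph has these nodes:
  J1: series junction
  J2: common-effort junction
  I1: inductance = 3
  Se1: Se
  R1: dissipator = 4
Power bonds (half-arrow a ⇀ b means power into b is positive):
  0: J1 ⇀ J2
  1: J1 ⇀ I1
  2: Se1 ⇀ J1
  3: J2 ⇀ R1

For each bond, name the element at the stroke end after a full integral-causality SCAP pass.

b2 →J1  (Se1 (Se) sets effort on bond)
b1 →I1  (prefer integral on I1)
b0 →J1  (J1: bond 1 brought flow, rest push out)
b3 →J2  (only one effort-in slot at J2)

#0 stroke→J1
#1 stroke→I1
#2 stroke→J1
#3 stroke→J2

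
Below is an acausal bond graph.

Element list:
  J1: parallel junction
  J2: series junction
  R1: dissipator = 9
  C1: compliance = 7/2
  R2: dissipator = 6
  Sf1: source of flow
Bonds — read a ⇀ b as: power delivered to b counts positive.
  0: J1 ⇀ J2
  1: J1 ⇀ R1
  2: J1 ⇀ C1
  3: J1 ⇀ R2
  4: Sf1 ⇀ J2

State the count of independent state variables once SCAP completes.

#4 |Sf1  (source Sf1 imposes f)
#0 |J2  (1-jn J2 has f-setter on 4)
#2 |J1  (prefer integral on C1)
#1 |R1  (J1: bond 2 brought effort, rest push out)
#3 |R2  (J1 effort already set via bond 2)

1  (C1 all integral)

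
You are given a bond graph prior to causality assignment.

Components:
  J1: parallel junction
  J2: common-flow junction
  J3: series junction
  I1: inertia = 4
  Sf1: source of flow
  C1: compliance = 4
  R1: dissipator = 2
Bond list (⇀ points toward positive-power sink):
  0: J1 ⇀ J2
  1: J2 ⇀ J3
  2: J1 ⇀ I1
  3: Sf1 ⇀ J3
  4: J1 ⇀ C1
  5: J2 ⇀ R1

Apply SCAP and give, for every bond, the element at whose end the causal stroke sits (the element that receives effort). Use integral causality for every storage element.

bond 0 stroke at J2
bond 1 stroke at J3
bond 2 stroke at I1
bond 3 stroke at Sf1
bond 4 stroke at J1
bond 5 stroke at J2

bond 3 stroke at Sf1  (Sf1: flow source, stroke at near end)
bond 1 stroke at J3  (J3: bond 3 brought flow, rest push out)
bond 0 stroke at J2  (J2: bond 1 brought flow, rest push out)
bond 5 stroke at J2  (J2: bond 1 brought flow, rest push out)
bond 2 stroke at I1  (I1 integral (f out))
bond 4 stroke at J1  (J1: last free bond brings effort in)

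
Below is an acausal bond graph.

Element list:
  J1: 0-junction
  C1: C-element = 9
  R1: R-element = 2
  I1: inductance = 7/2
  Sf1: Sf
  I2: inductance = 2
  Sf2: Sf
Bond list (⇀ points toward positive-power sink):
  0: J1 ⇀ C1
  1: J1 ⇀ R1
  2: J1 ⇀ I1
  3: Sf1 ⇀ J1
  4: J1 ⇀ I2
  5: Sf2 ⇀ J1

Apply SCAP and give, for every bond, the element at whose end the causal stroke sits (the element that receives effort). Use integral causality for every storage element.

#3 stroke at Sf1  (Sf1 (Sf) sets flow on bond)
#5 stroke at Sf2  (Sf2 (Sf) sets flow on bond)
#0 stroke at J1  (C1 integral (e out))
#1 stroke at R1  (J1: bond 0 brought effort, rest push out)
#2 stroke at I1  (J1 effort already set via bond 0)
#4 stroke at I2  (common-e at J1 fixed by 0)

bond 0 stroke at J1
bond 1 stroke at R1
bond 2 stroke at I1
bond 3 stroke at Sf1
bond 4 stroke at I2
bond 5 stroke at Sf2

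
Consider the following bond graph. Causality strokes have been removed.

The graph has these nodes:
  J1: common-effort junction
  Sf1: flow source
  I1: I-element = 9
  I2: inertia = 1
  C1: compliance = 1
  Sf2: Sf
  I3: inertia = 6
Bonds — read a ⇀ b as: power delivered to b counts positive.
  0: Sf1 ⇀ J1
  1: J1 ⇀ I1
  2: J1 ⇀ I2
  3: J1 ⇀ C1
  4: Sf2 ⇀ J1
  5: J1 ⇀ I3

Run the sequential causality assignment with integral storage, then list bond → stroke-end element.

#0 →Sf1  (Sf1 fixes flow; stroke at Sf1)
#4 →Sf2  (source Sf2 imposes f)
#1 →I1  (I1 integral (f out))
#2 →I2  (I2 outputs flow p/I2)
#3 →J1  (C1: C, integral causality)
#5 →I3  (0-jn J1 has e-setter on 3)

bond 0 stroke→Sf1
bond 1 stroke→I1
bond 2 stroke→I2
bond 3 stroke→J1
bond 4 stroke→Sf2
bond 5 stroke→I3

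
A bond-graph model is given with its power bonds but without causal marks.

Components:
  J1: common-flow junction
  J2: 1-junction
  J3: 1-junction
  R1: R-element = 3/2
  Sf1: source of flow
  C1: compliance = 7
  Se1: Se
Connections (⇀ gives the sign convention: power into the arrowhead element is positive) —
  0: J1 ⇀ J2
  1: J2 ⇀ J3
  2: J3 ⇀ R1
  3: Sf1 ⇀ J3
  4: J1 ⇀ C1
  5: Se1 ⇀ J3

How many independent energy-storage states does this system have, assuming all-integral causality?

1  (C1 all integral)

β3 |Sf1  (source Sf1 imposes f)
β5 |J3  (source Se1 imposes e)
β1 |J3  (common-f at J3 fixed by 3)
β2 |J3  (1-jn J3 has f-setter on 3)
β0 |J2  (J2 flow already set via bond 1)
β4 |J1  (J1: bond 0 brought flow, rest push out)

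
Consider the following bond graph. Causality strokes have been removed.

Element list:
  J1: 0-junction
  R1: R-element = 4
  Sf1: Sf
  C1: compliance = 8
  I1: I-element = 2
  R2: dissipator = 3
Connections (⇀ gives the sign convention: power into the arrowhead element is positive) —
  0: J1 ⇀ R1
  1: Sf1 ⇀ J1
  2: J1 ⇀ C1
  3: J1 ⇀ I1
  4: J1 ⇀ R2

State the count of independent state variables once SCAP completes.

2  (C1, I1 all integral)

#1 →Sf1  (Sf1: flow source, stroke at near end)
#2 →J1  (prefer integral on C1)
#0 →R1  (J1 effort already set via bond 2)
#3 →I1  (common-e at J1 fixed by 2)
#4 →R2  (0-jn J1 has e-setter on 2)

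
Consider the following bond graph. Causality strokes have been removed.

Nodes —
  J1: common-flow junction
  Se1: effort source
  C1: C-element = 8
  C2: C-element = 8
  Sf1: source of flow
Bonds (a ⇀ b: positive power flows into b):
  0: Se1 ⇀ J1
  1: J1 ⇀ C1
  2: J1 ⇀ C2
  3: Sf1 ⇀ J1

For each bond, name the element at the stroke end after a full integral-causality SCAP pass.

#0 stroke→J1  (Se1 (Se) sets effort on bond)
#3 stroke→Sf1  (source Sf1 imposes f)
#1 stroke→J1  (1-jn J1 has f-setter on 3)
#2 stroke→J1  (J1 flow already set via bond 3)

#0 stroke at J1
#1 stroke at J1
#2 stroke at J1
#3 stroke at Sf1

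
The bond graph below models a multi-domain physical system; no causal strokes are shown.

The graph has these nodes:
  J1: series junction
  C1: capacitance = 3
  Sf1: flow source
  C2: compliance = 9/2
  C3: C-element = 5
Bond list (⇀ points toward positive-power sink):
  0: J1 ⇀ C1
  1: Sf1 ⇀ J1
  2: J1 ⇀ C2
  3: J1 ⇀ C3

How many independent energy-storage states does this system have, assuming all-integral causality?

3  (C1, C2, C3 all integral)

bond 1 stroke→Sf1  (Sf1 (Sf) sets flow on bond)
bond 0 stroke→J1  (1-jn J1 has f-setter on 1)
bond 2 stroke→J1  (J1: bond 1 brought flow, rest push out)
bond 3 stroke→J1  (1-jn J1 has f-setter on 1)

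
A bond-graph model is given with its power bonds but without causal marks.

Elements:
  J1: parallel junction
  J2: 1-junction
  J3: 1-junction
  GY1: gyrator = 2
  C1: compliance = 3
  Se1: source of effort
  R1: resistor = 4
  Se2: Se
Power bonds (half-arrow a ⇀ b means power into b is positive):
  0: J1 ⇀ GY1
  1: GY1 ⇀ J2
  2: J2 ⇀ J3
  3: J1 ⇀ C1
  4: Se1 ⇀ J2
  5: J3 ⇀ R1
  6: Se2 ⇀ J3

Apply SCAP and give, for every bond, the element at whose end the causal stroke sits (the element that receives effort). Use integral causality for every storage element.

#0 →GY1
#1 →GY1
#2 →J2
#3 →J1
#4 →J2
#5 →J3
#6 →J3

β4 →J2  (Se1: effort source, stroke at far end)
β6 →J3  (Se2 (Se) sets effort on bond)
β3 →J1  (C1: C, integral causality)
β0 →GY1  (common-e at J1 fixed by 3)
β1 →GY1  (GY1 both-in/both-out from 0)
β2 →J2  (J2 flow already set via bond 1)
β5 →J3  (common-f at J3 fixed by 2)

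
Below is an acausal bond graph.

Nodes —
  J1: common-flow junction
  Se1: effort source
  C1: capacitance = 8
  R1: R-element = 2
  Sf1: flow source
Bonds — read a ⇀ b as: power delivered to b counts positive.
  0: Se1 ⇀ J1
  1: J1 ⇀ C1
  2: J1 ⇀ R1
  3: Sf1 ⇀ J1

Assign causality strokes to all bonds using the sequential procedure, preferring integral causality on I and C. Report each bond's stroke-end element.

#0 stroke at J1  (Se1 (Se) sets effort on bond)
#3 stroke at Sf1  (source Sf1 imposes f)
#1 stroke at J1  (common-f at J1 fixed by 3)
#2 stroke at J1  (J1 flow already set via bond 3)

bond 0 stroke→J1
bond 1 stroke→J1
bond 2 stroke→J1
bond 3 stroke→Sf1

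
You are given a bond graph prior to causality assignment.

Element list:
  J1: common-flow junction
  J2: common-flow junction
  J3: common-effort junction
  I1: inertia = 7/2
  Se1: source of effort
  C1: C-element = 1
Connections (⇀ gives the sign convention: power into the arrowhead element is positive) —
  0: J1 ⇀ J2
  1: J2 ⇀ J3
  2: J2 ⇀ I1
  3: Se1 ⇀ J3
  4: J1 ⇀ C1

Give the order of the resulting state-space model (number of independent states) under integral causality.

2  (C1, I1 all integral)

bond 3 →J3  (Se1 fixes effort; stroke away)
bond 1 →J2  (common-e at J3 fixed by 3)
bond 2 →I1  (I1 integral (f out))
bond 0 →J2  (J2: bond 2 brought flow, rest push out)
bond 4 →J1  (J1 flow already set via bond 0)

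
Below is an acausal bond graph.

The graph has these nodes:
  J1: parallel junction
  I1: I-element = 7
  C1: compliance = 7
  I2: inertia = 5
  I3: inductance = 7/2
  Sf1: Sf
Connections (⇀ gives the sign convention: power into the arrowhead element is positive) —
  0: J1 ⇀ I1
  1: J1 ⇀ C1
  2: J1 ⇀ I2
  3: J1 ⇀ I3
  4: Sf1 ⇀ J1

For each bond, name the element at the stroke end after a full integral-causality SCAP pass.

bond 0 →I1
bond 1 →J1
bond 2 →I2
bond 3 →I3
bond 4 →Sf1

β4 |Sf1  (Sf1 fixes flow; stroke at Sf1)
β0 |I1  (I1: I, integral causality)
β1 |J1  (prefer integral on C1)
β2 |I2  (common-e at J1 fixed by 1)
β3 |I3  (J1: bond 1 brought effort, rest push out)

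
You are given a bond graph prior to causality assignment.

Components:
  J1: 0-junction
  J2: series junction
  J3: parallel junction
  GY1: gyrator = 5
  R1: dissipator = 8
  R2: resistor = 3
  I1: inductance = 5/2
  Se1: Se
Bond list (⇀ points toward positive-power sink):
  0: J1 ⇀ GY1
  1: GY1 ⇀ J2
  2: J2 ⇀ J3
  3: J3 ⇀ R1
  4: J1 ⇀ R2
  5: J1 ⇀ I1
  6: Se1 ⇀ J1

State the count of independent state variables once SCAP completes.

1  (I1 all integral)

#6 stroke at J1  (Se1 fixes effort; stroke away)
#0 stroke at GY1  (0-jn J1 has e-setter on 6)
#4 stroke at R2  (0-jn J1 has e-setter on 6)
#5 stroke at I1  (J1: bond 6 brought effort, rest push out)
#1 stroke at GY1  (GY GY1: same side as bond 0)
#2 stroke at J2  (J2: bond 1 brought flow, rest push out)
#3 stroke at J3  (J3: last free bond brings effort in)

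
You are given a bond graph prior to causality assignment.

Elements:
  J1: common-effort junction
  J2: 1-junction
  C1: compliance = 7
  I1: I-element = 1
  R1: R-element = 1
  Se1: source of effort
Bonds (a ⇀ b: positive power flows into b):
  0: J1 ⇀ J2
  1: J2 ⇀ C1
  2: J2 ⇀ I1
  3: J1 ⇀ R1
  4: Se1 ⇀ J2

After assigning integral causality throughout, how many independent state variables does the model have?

#4 stroke→J2  (Se1: effort source, stroke at far end)
#1 stroke→J2  (C1 integral (e out))
#2 stroke→I1  (I1: I, integral causality)
#0 stroke→J2  (J2: bond 2 brought flow, rest push out)
#3 stroke→J1  (J1 needs exactly one e-in)

2  (C1, I1 all integral)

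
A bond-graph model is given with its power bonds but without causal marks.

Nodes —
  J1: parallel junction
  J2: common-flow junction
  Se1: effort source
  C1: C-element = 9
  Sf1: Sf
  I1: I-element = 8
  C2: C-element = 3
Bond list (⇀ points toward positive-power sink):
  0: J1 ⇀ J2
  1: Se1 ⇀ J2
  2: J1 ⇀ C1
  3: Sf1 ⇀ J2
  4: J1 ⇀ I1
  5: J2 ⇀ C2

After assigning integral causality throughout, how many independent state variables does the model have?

3  (C1, C2, I1 all integral)

b1 stroke at J2  (Se1 fixes effort; stroke away)
b3 stroke at Sf1  (source Sf1 imposes f)
b0 stroke at J2  (common-f at J2 fixed by 3)
b5 stroke at J2  (1-jn J2 has f-setter on 3)
b2 stroke at J1  (C1 outputs effort q/C1)
b4 stroke at I1  (0-jn J1 has e-setter on 2)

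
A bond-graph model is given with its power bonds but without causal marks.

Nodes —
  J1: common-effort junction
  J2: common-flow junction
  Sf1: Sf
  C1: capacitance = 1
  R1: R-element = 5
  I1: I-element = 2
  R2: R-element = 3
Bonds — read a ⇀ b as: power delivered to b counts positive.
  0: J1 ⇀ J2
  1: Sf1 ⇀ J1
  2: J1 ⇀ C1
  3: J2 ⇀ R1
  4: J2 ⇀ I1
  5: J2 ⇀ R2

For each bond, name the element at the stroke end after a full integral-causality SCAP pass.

#0 |J2
#1 |Sf1
#2 |J1
#3 |J2
#4 |I1
#5 |J2

β1 stroke→Sf1  (Sf1 fixes flow; stroke at Sf1)
β2 stroke→J1  (C1: C, integral causality)
β0 stroke→J2  (0-jn J1 has e-setter on 2)
β4 stroke→I1  (I1: I, integral causality)
β3 stroke→J2  (J2: bond 4 brought flow, rest push out)
β5 stroke→J2  (common-f at J2 fixed by 4)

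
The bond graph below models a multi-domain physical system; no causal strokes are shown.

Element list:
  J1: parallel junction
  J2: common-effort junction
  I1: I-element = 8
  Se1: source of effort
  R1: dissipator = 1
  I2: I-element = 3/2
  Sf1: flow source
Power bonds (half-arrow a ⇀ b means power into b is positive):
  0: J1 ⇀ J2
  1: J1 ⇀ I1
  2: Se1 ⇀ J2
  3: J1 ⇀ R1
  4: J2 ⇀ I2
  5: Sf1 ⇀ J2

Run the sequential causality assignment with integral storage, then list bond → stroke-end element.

#2 |J2  (Se1 fixes effort; stroke away)
#5 |Sf1  (Sf1 (Sf) sets flow on bond)
#0 |J1  (J2: bond 2 brought effort, rest push out)
#4 |I2  (J2: bond 2 brought effort, rest push out)
#1 |I1  (J1: bond 0 brought effort, rest push out)
#3 |R1  (J1: bond 0 brought effort, rest push out)

#0 →J1
#1 →I1
#2 →J2
#3 →R1
#4 →I2
#5 →Sf1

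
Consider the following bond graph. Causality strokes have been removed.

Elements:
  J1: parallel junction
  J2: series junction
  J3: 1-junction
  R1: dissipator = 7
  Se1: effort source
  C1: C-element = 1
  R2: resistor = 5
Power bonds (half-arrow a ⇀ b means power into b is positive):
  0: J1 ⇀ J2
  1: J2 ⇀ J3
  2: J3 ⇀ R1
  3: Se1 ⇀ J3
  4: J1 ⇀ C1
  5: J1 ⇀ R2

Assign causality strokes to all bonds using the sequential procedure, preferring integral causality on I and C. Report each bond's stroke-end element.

β0 |J2
β1 |J3
β2 |R1
β3 |J3
β4 |J1
β5 |R2

b3 |J3  (Se1 fixes effort; stroke away)
b4 |J1  (C1: C, integral causality)
b0 |J2  (0-jn J1 has e-setter on 4)
b5 |R2  (J1 effort already set via bond 4)
b1 |J3  (only one flow-in slot at J2)
b2 |R1  (closing 1-jn rule on J3)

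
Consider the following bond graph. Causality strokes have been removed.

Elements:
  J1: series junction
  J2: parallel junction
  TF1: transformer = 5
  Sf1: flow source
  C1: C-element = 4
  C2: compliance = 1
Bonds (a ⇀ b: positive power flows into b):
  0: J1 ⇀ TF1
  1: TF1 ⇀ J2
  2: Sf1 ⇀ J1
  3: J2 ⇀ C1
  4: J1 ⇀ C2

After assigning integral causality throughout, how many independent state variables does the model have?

#2 →Sf1  (Sf1 (Sf) sets flow on bond)
#0 →J1  (J1 flow already set via bond 2)
#4 →J1  (1-jn J1 has f-setter on 2)
#1 →TF1  (TF1 one-in-one-out from 0)
#3 →J2  (closing 0-jn rule on J2)

2  (C1, C2 all integral)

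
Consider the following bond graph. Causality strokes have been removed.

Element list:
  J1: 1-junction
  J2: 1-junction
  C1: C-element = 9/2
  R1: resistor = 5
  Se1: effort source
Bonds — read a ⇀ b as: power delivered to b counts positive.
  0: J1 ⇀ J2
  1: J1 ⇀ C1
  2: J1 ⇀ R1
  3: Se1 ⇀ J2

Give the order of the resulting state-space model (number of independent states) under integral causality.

1  (C1 all integral)

#3 |J2  (source Se1 imposes e)
#0 |J1  (only one flow-in slot at J2)
#1 |J1  (C1 integral (e out))
#2 |R1  (J1 needs exactly one f-in)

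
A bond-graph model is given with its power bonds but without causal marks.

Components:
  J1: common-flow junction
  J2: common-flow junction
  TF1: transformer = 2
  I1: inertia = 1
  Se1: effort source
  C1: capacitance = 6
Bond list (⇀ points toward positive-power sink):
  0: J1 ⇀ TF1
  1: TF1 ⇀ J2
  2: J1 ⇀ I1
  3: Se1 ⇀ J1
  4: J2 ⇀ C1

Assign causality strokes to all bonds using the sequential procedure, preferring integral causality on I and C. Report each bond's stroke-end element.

bond 3 stroke at J1  (Se1 (Se) sets effort on bond)
bond 2 stroke at I1  (prefer integral on I1)
bond 0 stroke at J1  (1-jn J1 has f-setter on 2)
bond 1 stroke at TF1  (through TF1, causality passes straight; one stroke at TF1)
bond 4 stroke at J2  (common-f at J2 fixed by 1)

β0 →J1
β1 →TF1
β2 →I1
β3 →J1
β4 →J2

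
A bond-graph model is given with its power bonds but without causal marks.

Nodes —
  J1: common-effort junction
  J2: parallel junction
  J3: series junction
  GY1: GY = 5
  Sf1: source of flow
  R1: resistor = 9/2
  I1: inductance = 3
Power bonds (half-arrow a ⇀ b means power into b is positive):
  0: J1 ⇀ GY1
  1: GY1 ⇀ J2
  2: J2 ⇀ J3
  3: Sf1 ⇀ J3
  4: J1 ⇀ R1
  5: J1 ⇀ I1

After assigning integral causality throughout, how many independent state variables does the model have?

1  (I1 all integral)

b3 stroke at Sf1  (Sf1: flow source, stroke at near end)
b2 stroke at J3  (J3 flow already set via bond 3)
b1 stroke at J2  (closing 0-jn rule on J2)
b0 stroke at J1  (GY1: gyrator matches bond 1)
b4 stroke at R1  (common-e at J1 fixed by 0)
b5 stroke at I1  (J1: bond 0 brought effort, rest push out)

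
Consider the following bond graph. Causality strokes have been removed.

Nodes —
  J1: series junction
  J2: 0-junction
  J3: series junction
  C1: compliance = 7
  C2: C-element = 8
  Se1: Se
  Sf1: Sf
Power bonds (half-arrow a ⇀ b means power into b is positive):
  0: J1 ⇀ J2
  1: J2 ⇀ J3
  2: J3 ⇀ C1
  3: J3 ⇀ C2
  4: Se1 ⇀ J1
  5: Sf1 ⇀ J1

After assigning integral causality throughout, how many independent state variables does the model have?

bond 4 stroke→J1  (Se1 fixes effort; stroke away)
bond 5 stroke→Sf1  (Sf1: flow source, stroke at near end)
bond 0 stroke→J1  (J1: bond 5 brought flow, rest push out)
bond 1 stroke→J2  (closing 0-jn rule on J2)
bond 2 stroke→J3  (1-jn J3 has f-setter on 1)
bond 3 stroke→J3  (1-jn J3 has f-setter on 1)

2  (C1, C2 all integral)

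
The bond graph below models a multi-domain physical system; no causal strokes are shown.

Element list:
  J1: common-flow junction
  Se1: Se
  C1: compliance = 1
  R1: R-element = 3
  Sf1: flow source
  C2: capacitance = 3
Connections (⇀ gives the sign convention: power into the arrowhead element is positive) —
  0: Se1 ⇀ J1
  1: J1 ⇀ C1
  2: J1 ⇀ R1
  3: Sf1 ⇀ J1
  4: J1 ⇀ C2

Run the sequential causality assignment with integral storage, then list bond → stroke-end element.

b0 stroke at J1  (source Se1 imposes e)
b3 stroke at Sf1  (Sf1 (Sf) sets flow on bond)
b1 stroke at J1  (1-jn J1 has f-setter on 3)
b2 stroke at J1  (J1 flow already set via bond 3)
b4 stroke at J1  (1-jn J1 has f-setter on 3)

β0 stroke→J1
β1 stroke→J1
β2 stroke→J1
β3 stroke→Sf1
β4 stroke→J1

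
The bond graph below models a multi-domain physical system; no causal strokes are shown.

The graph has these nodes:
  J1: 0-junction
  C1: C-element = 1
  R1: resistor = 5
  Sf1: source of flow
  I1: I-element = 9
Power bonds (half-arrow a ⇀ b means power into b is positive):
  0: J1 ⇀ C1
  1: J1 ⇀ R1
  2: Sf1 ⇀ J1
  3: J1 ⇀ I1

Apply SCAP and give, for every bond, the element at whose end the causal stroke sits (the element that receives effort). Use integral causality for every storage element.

bond 0 stroke at J1
bond 1 stroke at R1
bond 2 stroke at Sf1
bond 3 stroke at I1

b2 stroke at Sf1  (Sf1 (Sf) sets flow on bond)
b0 stroke at J1  (C1 outputs effort q/C1)
b1 stroke at R1  (J1: bond 0 brought effort, rest push out)
b3 stroke at I1  (0-jn J1 has e-setter on 0)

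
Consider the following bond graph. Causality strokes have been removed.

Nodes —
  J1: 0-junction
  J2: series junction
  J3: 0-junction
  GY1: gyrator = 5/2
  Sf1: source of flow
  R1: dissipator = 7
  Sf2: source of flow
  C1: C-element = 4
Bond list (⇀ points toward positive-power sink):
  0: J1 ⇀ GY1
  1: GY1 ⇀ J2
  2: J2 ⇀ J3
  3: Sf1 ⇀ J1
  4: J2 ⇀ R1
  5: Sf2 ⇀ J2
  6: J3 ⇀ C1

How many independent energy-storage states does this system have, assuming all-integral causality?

bond 3 stroke at Sf1  (Sf1 (Sf) sets flow on bond)
bond 5 stroke at Sf2  (Sf2: flow source, stroke at near end)
bond 0 stroke at J1  (only one effort-in slot at J1)
bond 1 stroke at J2  (1-jn J2 has f-setter on 5)
bond 2 stroke at J2  (1-jn J2 has f-setter on 5)
bond 4 stroke at J2  (common-f at J2 fixed by 5)
bond 6 stroke at J3  (J3: last free bond brings effort in)

1  (C1 all integral)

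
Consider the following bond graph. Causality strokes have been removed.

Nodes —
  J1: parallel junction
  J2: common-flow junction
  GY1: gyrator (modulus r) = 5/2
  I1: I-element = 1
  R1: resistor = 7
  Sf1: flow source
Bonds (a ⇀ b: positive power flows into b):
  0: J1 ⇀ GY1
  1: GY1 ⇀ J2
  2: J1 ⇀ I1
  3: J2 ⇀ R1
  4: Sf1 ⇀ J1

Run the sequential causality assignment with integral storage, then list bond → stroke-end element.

b0 stroke at J1
b1 stroke at J2
b2 stroke at I1
b3 stroke at R1
b4 stroke at Sf1

bond 4 →Sf1  (Sf1 fixes flow; stroke at Sf1)
bond 2 →I1  (I1 integral (f out))
bond 0 →J1  (J1 needs exactly one e-in)
bond 1 →J2  (GY1: gyrator matches bond 0)
bond 3 →R1  (J2: last free bond brings flow in)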